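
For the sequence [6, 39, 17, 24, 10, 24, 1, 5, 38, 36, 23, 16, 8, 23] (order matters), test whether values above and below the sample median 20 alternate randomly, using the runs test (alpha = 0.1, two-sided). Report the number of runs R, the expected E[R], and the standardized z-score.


Step 1: Compute median = 20; label A = above, B = below.
Labels in order: BABABABBAAABBA  (n_A = 7, n_B = 7)
Step 2: Count runs R = 10.
Step 3: Under H0 (random ordering), E[R] = 2*n_A*n_B/(n_A+n_B) + 1 = 2*7*7/14 + 1 = 8.0000.
        Var[R] = 2*n_A*n_B*(2*n_A*n_B - n_A - n_B) / ((n_A+n_B)^2 * (n_A+n_B-1)) = 8232/2548 = 3.2308.
        SD[R] = 1.7974.
Step 4: Continuity-corrected z = (R - 0.5 - E[R]) / SD[R] = (10 - 0.5 - 8.0000) / 1.7974 = 0.8345.
Step 5: Two-sided p-value via normal approximation = 2*(1 - Phi(|z|)) = 0.403986.
Step 6: alpha = 0.1. fail to reject H0.

R = 10, z = 0.8345, p = 0.403986, fail to reject H0.


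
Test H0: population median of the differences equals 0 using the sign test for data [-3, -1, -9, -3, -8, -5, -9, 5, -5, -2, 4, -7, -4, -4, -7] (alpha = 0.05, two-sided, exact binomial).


Step 1: Discard zero differences. Original n = 15; n_eff = number of nonzero differences = 15.
Nonzero differences (with sign): -3, -1, -9, -3, -8, -5, -9, +5, -5, -2, +4, -7, -4, -4, -7
Step 2: Count signs: positive = 2, negative = 13.
Step 3: Under H0: P(positive) = 0.5, so the number of positives S ~ Bin(15, 0.5).
Step 4: Two-sided exact p-value = sum of Bin(15,0.5) probabilities at or below the observed probability = 0.007385.
Step 5: alpha = 0.05. reject H0.

n_eff = 15, pos = 2, neg = 13, p = 0.007385, reject H0.


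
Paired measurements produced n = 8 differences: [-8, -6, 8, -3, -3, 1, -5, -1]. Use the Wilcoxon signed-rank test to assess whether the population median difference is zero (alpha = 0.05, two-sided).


Step 1: Drop any zero differences (none here) and take |d_i|.
|d| = [8, 6, 8, 3, 3, 1, 5, 1]
Step 2: Midrank |d_i| (ties get averaged ranks).
ranks: |8|->7.5, |6|->6, |8|->7.5, |3|->3.5, |3|->3.5, |1|->1.5, |5|->5, |1|->1.5
Step 3: Attach original signs; sum ranks with positive sign and with negative sign.
W+ = 7.5 + 1.5 = 9
W- = 7.5 + 6 + 3.5 + 3.5 + 5 + 1.5 = 27
(Check: W+ + W- = 36 should equal n(n+1)/2 = 36.)
Step 4: Test statistic W = min(W+, W-) = 9.
Step 5: Ties in |d|, so use the tie-corrected normal approximation.
        E[W] = n(n+1)/4 = 8*9/4 = 18.
        Tie groups: |d|=1 (t=2), |d|=3 (t=2), |d|=8 (t=2); sum(t^3 - t) = 18.
        Var[W] = n(n+1)(2n+1)/24 - sum(t^3-t)/48 = 1224/24 - 18/48 = 50.625.
        z = (W - E[W]) / sqrt(Var[W]) = (9 - 18) / 7.1151 = -1.2649.
        Two-sided p = 2*Phi(z) = 0.205903.
Step 6: alpha = 0.05. fail to reject H0.

W+ = 9, W- = 27, W = min = 9, p = 0.205903, fail to reject H0.


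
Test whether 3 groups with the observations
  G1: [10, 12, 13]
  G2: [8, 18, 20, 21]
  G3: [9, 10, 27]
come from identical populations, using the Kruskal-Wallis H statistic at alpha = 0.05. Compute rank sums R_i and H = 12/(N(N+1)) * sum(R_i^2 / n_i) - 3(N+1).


Step 1: Combine all N = 10 observations and assign midranks.
sorted (value, group, rank): (8,G2,1), (9,G3,2), (10,G1,3.5), (10,G3,3.5), (12,G1,5), (13,G1,6), (18,G2,7), (20,G2,8), (21,G2,9), (27,G3,10)
Step 2: Sum ranks within each group.
R_1 = 14.5 (n_1 = 3)
R_2 = 25 (n_2 = 4)
R_3 = 15.5 (n_3 = 3)
Step 3: H = 12/(N(N+1)) * sum(R_i^2/n_i) - 3(N+1)
     = 12/(10*11) * (14.5^2/3 + 25^2/4 + 15.5^2/3) - 3*11
     = 0.109091 * 306.417 - 33
     = 0.427273.
Step 4: Ties present; correction factor C = 1 - 6/(10^3 - 10) = 0.993939. Corrected H = 0.427273 / 0.993939 = 0.429878.
Step 5: Under H0, H ~ chi^2(2); p-value = 0.806591.
Step 6: alpha = 0.05. fail to reject H0.

H = 0.4299, df = 2, p = 0.806591, fail to reject H0.


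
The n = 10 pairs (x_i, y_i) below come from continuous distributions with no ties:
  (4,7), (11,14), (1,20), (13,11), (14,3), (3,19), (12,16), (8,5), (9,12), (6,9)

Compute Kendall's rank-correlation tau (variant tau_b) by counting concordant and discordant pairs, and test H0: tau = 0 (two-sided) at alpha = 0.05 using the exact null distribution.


Step 1: Enumerate the 45 unordered pairs (i,j) with i<j and classify each by sign(x_j-x_i) * sign(y_j-y_i).
  (1,2):dx=+7,dy=+7->C; (1,3):dx=-3,dy=+13->D; (1,4):dx=+9,dy=+4->C; (1,5):dx=+10,dy=-4->D
  (1,6):dx=-1,dy=+12->D; (1,7):dx=+8,dy=+9->C; (1,8):dx=+4,dy=-2->D; (1,9):dx=+5,dy=+5->C
  (1,10):dx=+2,dy=+2->C; (2,3):dx=-10,dy=+6->D; (2,4):dx=+2,dy=-3->D; (2,5):dx=+3,dy=-11->D
  (2,6):dx=-8,dy=+5->D; (2,7):dx=+1,dy=+2->C; (2,8):dx=-3,dy=-9->C; (2,9):dx=-2,dy=-2->C
  (2,10):dx=-5,dy=-5->C; (3,4):dx=+12,dy=-9->D; (3,5):dx=+13,dy=-17->D; (3,6):dx=+2,dy=-1->D
  (3,7):dx=+11,dy=-4->D; (3,8):dx=+7,dy=-15->D; (3,9):dx=+8,dy=-8->D; (3,10):dx=+5,dy=-11->D
  (4,5):dx=+1,dy=-8->D; (4,6):dx=-10,dy=+8->D; (4,7):dx=-1,dy=+5->D; (4,8):dx=-5,dy=-6->C
  (4,9):dx=-4,dy=+1->D; (4,10):dx=-7,dy=-2->C; (5,6):dx=-11,dy=+16->D; (5,7):dx=-2,dy=+13->D
  (5,8):dx=-6,dy=+2->D; (5,9):dx=-5,dy=+9->D; (5,10):dx=-8,dy=+6->D; (6,7):dx=+9,dy=-3->D
  (6,8):dx=+5,dy=-14->D; (6,9):dx=+6,dy=-7->D; (6,10):dx=+3,dy=-10->D; (7,8):dx=-4,dy=-11->C
  (7,9):dx=-3,dy=-4->C; (7,10):dx=-6,dy=-7->C; (8,9):dx=+1,dy=+7->C; (8,10):dx=-2,dy=+4->D
  (9,10):dx=-3,dy=-3->C
Step 2: C = 16, D = 29, total pairs = 45.
Step 3: tau = (C - D)/(n(n-1)/2) = (16 - 29)/45 = -0.288889.
Step 4: Exact two-sided p-value (enumerate n! = 3628800 permutations of y under H0): p = 0.291248.
Step 5: alpha = 0.05. fail to reject H0.

tau_b = -0.2889 (C=16, D=29), p = 0.291248, fail to reject H0.


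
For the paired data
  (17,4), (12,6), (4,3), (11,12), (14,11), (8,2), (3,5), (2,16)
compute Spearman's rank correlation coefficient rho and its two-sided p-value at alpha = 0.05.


Step 1: Rank x and y separately (midranks; no ties here).
rank(x): 17->8, 12->6, 4->3, 11->5, 14->7, 8->4, 3->2, 2->1
rank(y): 4->3, 6->5, 3->2, 12->7, 11->6, 2->1, 5->4, 16->8
Step 2: d_i = R_x(i) - R_y(i); compute d_i^2.
  (8-3)^2=25, (6-5)^2=1, (3-2)^2=1, (5-7)^2=4, (7-6)^2=1, (4-1)^2=9, (2-4)^2=4, (1-8)^2=49
sum(d^2) = 94.
Step 3: rho = 1 - 6*94 / (8*(8^2 - 1)) = 1 - 564/504 = -0.119048.
Step 4: Under H0, t = rho * sqrt((n-2)/(1-rho^2)) = -0.2937 ~ t(6).
Step 5: Two-sided p-value from the t-distribution with 6 df = 0.778886.
Step 6: alpha = 0.05. fail to reject H0.

rho = -0.1190, p = 0.778886, fail to reject H0 at alpha = 0.05.


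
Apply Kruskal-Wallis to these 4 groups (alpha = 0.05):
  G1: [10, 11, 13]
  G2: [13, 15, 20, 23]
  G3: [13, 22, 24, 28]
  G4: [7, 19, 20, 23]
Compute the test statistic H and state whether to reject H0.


Step 1: Combine all N = 15 observations and assign midranks.
sorted (value, group, rank): (7,G4,1), (10,G1,2), (11,G1,3), (13,G1,5), (13,G2,5), (13,G3,5), (15,G2,7), (19,G4,8), (20,G2,9.5), (20,G4,9.5), (22,G3,11), (23,G2,12.5), (23,G4,12.5), (24,G3,14), (28,G3,15)
Step 2: Sum ranks within each group.
R_1 = 10 (n_1 = 3)
R_2 = 34 (n_2 = 4)
R_3 = 45 (n_3 = 4)
R_4 = 31 (n_4 = 4)
Step 3: H = 12/(N(N+1)) * sum(R_i^2/n_i) - 3(N+1)
     = 12/(15*16) * (10^2/3 + 34^2/4 + 45^2/4 + 31^2/4) - 3*16
     = 0.050000 * 1068.83 - 48
     = 5.441667.
Step 4: Ties present; correction factor C = 1 - 36/(15^3 - 15) = 0.989286. Corrected H = 5.441667 / 0.989286 = 5.500602.
Step 5: Under H0, H ~ chi^2(3); p-value = 0.138603.
Step 6: alpha = 0.05. fail to reject H0.

H = 5.5006, df = 3, p = 0.138603, fail to reject H0.


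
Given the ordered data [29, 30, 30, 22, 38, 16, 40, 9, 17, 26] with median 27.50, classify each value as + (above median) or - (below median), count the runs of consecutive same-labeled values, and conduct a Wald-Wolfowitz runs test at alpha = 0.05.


Step 1: Compute median = 27.50; label A = above, B = below.
Labels in order: AAABABABBB  (n_A = 5, n_B = 5)
Step 2: Count runs R = 6.
Step 3: Under H0 (random ordering), E[R] = 2*n_A*n_B/(n_A+n_B) + 1 = 2*5*5/10 + 1 = 6.0000.
        Var[R] = 2*n_A*n_B*(2*n_A*n_B - n_A - n_B) / ((n_A+n_B)^2 * (n_A+n_B-1)) = 2000/900 = 2.2222.
        SD[R] = 1.4907.
Step 4: R = E[R], so z = 0 with no continuity correction.
Step 5: Two-sided p-value via normal approximation = 2*(1 - Phi(|z|)) = 1.000000.
Step 6: alpha = 0.05. fail to reject H0.

R = 6, z = 0.0000, p = 1.000000, fail to reject H0.


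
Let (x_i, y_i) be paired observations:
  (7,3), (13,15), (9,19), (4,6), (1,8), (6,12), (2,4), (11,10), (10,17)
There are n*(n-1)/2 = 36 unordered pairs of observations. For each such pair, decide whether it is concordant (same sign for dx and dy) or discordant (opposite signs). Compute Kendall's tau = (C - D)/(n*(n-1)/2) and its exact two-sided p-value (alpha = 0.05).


Step 1: Enumerate the 36 unordered pairs (i,j) with i<j and classify each by sign(x_j-x_i) * sign(y_j-y_i).
  (1,2):dx=+6,dy=+12->C; (1,3):dx=+2,dy=+16->C; (1,4):dx=-3,dy=+3->D; (1,5):dx=-6,dy=+5->D
  (1,6):dx=-1,dy=+9->D; (1,7):dx=-5,dy=+1->D; (1,8):dx=+4,dy=+7->C; (1,9):dx=+3,dy=+14->C
  (2,3):dx=-4,dy=+4->D; (2,4):dx=-9,dy=-9->C; (2,5):dx=-12,dy=-7->C; (2,6):dx=-7,dy=-3->C
  (2,7):dx=-11,dy=-11->C; (2,8):dx=-2,dy=-5->C; (2,9):dx=-3,dy=+2->D; (3,4):dx=-5,dy=-13->C
  (3,5):dx=-8,dy=-11->C; (3,6):dx=-3,dy=-7->C; (3,7):dx=-7,dy=-15->C; (3,8):dx=+2,dy=-9->D
  (3,9):dx=+1,dy=-2->D; (4,5):dx=-3,dy=+2->D; (4,6):dx=+2,dy=+6->C; (4,7):dx=-2,dy=-2->C
  (4,8):dx=+7,dy=+4->C; (4,9):dx=+6,dy=+11->C; (5,6):dx=+5,dy=+4->C; (5,7):dx=+1,dy=-4->D
  (5,8):dx=+10,dy=+2->C; (5,9):dx=+9,dy=+9->C; (6,7):dx=-4,dy=-8->C; (6,8):dx=+5,dy=-2->D
  (6,9):dx=+4,dy=+5->C; (7,8):dx=+9,dy=+6->C; (7,9):dx=+8,dy=+13->C; (8,9):dx=-1,dy=+7->D
Step 2: C = 24, D = 12, total pairs = 36.
Step 3: tau = (C - D)/(n(n-1)/2) = (24 - 12)/36 = 0.333333.
Step 4: Exact two-sided p-value (enumerate n! = 362880 permutations of y under H0): p = 0.259518.
Step 5: alpha = 0.05. fail to reject H0.

tau_b = 0.3333 (C=24, D=12), p = 0.259518, fail to reject H0.


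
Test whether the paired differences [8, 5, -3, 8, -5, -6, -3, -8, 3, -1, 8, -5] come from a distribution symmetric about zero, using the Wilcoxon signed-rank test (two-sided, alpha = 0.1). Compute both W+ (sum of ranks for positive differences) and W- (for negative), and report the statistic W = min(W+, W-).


Step 1: Drop any zero differences (none here) and take |d_i|.
|d| = [8, 5, 3, 8, 5, 6, 3, 8, 3, 1, 8, 5]
Step 2: Midrank |d_i| (ties get averaged ranks).
ranks: |8|->10.5, |5|->6, |3|->3, |8|->10.5, |5|->6, |6|->8, |3|->3, |8|->10.5, |3|->3, |1|->1, |8|->10.5, |5|->6
Step 3: Attach original signs; sum ranks with positive sign and with negative sign.
W+ = 10.5 + 6 + 10.5 + 3 + 10.5 = 40.5
W- = 3 + 6 + 8 + 3 + 10.5 + 1 + 6 = 37.5
(Check: W+ + W- = 78 should equal n(n+1)/2 = 78.)
Step 4: Test statistic W = min(W+, W-) = 37.5.
Step 5: Ties in |d|, so use the tie-corrected normal approximation.
        E[W] = n(n+1)/4 = 12*13/4 = 39.
        Tie groups: |d|=3 (t=3), |d|=5 (t=3), |d|=8 (t=4); sum(t^3 - t) = 108.
        Var[W] = n(n+1)(2n+1)/24 - sum(t^3-t)/48 = 3900/24 - 108/48 = 160.25.
        z = (W - E[W]) / sqrt(Var[W]) = (37.5 - 39) / 12.6590 = -0.1185.
        Two-sided p = 2*Phi(z) = 0.905677.
Step 6: alpha = 0.1. fail to reject H0.

W+ = 40.5, W- = 37.5, W = min = 37.5, p = 0.905677, fail to reject H0.


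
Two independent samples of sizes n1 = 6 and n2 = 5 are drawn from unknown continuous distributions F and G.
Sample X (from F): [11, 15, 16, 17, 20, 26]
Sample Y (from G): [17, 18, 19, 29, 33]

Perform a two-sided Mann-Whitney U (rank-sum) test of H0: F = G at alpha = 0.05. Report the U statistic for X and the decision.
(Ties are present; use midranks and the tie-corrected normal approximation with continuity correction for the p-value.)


Step 1: Combine and sort all 11 observations; assign midranks.
sorted (value, group): (11,X), (15,X), (16,X), (17,X), (17,Y), (18,Y), (19,Y), (20,X), (26,X), (29,Y), (33,Y)
ranks: 11->1, 15->2, 16->3, 17->4.5, 17->4.5, 18->6, 19->7, 20->8, 26->9, 29->10, 33->11
Step 2: Rank sum for X: R1 = 1 + 2 + 3 + 4.5 + 8 + 9 = 27.5.
Step 3: U_X = R1 - n1(n1+1)/2 = 27.5 - 6*7/2 = 27.5 - 21 = 6.5.
       U_Y = n1*n2 - U_X = 30 - 6.5 = 23.5.
Step 4: Ties are present, so use the tie-corrected normal approximation (with continuity correction) for the p-value.
Step 5: p-value = 0.143215; compare to alpha = 0.05. fail to reject H0.

U_X = 6.5, p = 0.143215, fail to reject H0 at alpha = 0.05.


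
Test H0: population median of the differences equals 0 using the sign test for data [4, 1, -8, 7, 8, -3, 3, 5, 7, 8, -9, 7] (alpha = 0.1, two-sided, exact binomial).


Step 1: Discard zero differences. Original n = 12; n_eff = number of nonzero differences = 12.
Nonzero differences (with sign): +4, +1, -8, +7, +8, -3, +3, +5, +7, +8, -9, +7
Step 2: Count signs: positive = 9, negative = 3.
Step 3: Under H0: P(positive) = 0.5, so the number of positives S ~ Bin(12, 0.5).
Step 4: Two-sided exact p-value = sum of Bin(12,0.5) probabilities at or below the observed probability = 0.145996.
Step 5: alpha = 0.1. fail to reject H0.

n_eff = 12, pos = 9, neg = 3, p = 0.145996, fail to reject H0.


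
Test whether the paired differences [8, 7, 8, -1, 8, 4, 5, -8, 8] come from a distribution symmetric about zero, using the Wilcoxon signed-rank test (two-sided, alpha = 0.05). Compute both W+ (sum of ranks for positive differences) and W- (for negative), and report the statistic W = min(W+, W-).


Step 1: Drop any zero differences (none here) and take |d_i|.
|d| = [8, 7, 8, 1, 8, 4, 5, 8, 8]
Step 2: Midrank |d_i| (ties get averaged ranks).
ranks: |8|->7, |7|->4, |8|->7, |1|->1, |8|->7, |4|->2, |5|->3, |8|->7, |8|->7
Step 3: Attach original signs; sum ranks with positive sign and with negative sign.
W+ = 7 + 4 + 7 + 7 + 2 + 3 + 7 = 37
W- = 1 + 7 = 8
(Check: W+ + W- = 45 should equal n(n+1)/2 = 45.)
Step 4: Test statistic W = min(W+, W-) = 8.
Step 5: Ties in |d|, so use the tie-corrected normal approximation.
        E[W] = n(n+1)/4 = 9*10/4 = 22.5.
        Tie groups: |d|=8 (t=5); sum(t^3 - t) = 120.
        Var[W] = n(n+1)(2n+1)/24 - sum(t^3-t)/48 = 1710/24 - 120/48 = 68.75.
        z = (W - E[W]) / sqrt(Var[W]) = (8 - 22.5) / 8.2916 = -1.7488.
        Two-sided p = 2*Phi(z) = 0.080332.
Step 6: alpha = 0.05. fail to reject H0.

W+ = 37, W- = 8, W = min = 8, p = 0.080332, fail to reject H0.


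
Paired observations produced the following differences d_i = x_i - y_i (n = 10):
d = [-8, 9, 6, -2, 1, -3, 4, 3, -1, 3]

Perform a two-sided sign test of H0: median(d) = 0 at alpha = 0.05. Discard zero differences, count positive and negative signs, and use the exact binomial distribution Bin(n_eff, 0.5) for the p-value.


Step 1: Discard zero differences. Original n = 10; n_eff = number of nonzero differences = 10.
Nonzero differences (with sign): -8, +9, +6, -2, +1, -3, +4, +3, -1, +3
Step 2: Count signs: positive = 6, negative = 4.
Step 3: Under H0: P(positive) = 0.5, so the number of positives S ~ Bin(10, 0.5).
Step 4: Two-sided exact p-value = sum of Bin(10,0.5) probabilities at or below the observed probability = 0.753906.
Step 5: alpha = 0.05. fail to reject H0.

n_eff = 10, pos = 6, neg = 4, p = 0.753906, fail to reject H0.


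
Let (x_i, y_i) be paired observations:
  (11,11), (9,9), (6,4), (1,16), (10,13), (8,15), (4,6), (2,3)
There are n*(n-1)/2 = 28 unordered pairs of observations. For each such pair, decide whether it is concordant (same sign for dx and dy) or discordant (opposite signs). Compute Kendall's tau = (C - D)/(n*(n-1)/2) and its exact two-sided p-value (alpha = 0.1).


Step 1: Enumerate the 28 unordered pairs (i,j) with i<j and classify each by sign(x_j-x_i) * sign(y_j-y_i).
  (1,2):dx=-2,dy=-2->C; (1,3):dx=-5,dy=-7->C; (1,4):dx=-10,dy=+5->D; (1,5):dx=-1,dy=+2->D
  (1,6):dx=-3,dy=+4->D; (1,7):dx=-7,dy=-5->C; (1,8):dx=-9,dy=-8->C; (2,3):dx=-3,dy=-5->C
  (2,4):dx=-8,dy=+7->D; (2,5):dx=+1,dy=+4->C; (2,6):dx=-1,dy=+6->D; (2,7):dx=-5,dy=-3->C
  (2,8):dx=-7,dy=-6->C; (3,4):dx=-5,dy=+12->D; (3,5):dx=+4,dy=+9->C; (3,6):dx=+2,dy=+11->C
  (3,7):dx=-2,dy=+2->D; (3,8):dx=-4,dy=-1->C; (4,5):dx=+9,dy=-3->D; (4,6):dx=+7,dy=-1->D
  (4,7):dx=+3,dy=-10->D; (4,8):dx=+1,dy=-13->D; (5,6):dx=-2,dy=+2->D; (5,7):dx=-6,dy=-7->C
  (5,8):dx=-8,dy=-10->C; (6,7):dx=-4,dy=-9->C; (6,8):dx=-6,dy=-12->C; (7,8):dx=-2,dy=-3->C
Step 2: C = 16, D = 12, total pairs = 28.
Step 3: tau = (C - D)/(n(n-1)/2) = (16 - 12)/28 = 0.142857.
Step 4: Exact two-sided p-value (enumerate n! = 40320 permutations of y under H0): p = 0.719544.
Step 5: alpha = 0.1. fail to reject H0.

tau_b = 0.1429 (C=16, D=12), p = 0.719544, fail to reject H0.


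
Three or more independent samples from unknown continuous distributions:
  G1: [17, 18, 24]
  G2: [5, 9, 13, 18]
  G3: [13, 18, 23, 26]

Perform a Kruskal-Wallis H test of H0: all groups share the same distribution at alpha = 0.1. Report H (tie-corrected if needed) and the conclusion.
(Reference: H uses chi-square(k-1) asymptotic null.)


Step 1: Combine all N = 11 observations and assign midranks.
sorted (value, group, rank): (5,G2,1), (9,G2,2), (13,G2,3.5), (13,G3,3.5), (17,G1,5), (18,G1,7), (18,G2,7), (18,G3,7), (23,G3,9), (24,G1,10), (26,G3,11)
Step 2: Sum ranks within each group.
R_1 = 22 (n_1 = 3)
R_2 = 13.5 (n_2 = 4)
R_3 = 30.5 (n_3 = 4)
Step 3: H = 12/(N(N+1)) * sum(R_i^2/n_i) - 3(N+1)
     = 12/(11*12) * (22^2/3 + 13.5^2/4 + 30.5^2/4) - 3*12
     = 0.090909 * 439.458 - 36
     = 3.950758.
Step 4: Ties present; correction factor C = 1 - 30/(11^3 - 11) = 0.977273. Corrected H = 3.950758 / 0.977273 = 4.042636.
Step 5: Under H0, H ~ chi^2(2); p-value = 0.132481.
Step 6: alpha = 0.1. fail to reject H0.

H = 4.0426, df = 2, p = 0.132481, fail to reject H0.


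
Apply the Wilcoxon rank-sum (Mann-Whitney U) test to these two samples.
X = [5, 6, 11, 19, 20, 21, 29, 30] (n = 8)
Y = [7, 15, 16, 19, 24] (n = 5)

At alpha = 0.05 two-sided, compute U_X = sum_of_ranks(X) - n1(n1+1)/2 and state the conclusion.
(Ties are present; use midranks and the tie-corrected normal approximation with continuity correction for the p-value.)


Step 1: Combine and sort all 13 observations; assign midranks.
sorted (value, group): (5,X), (6,X), (7,Y), (11,X), (15,Y), (16,Y), (19,X), (19,Y), (20,X), (21,X), (24,Y), (29,X), (30,X)
ranks: 5->1, 6->2, 7->3, 11->4, 15->5, 16->6, 19->7.5, 19->7.5, 20->9, 21->10, 24->11, 29->12, 30->13
Step 2: Rank sum for X: R1 = 1 + 2 + 4 + 7.5 + 9 + 10 + 12 + 13 = 58.5.
Step 3: U_X = R1 - n1(n1+1)/2 = 58.5 - 8*9/2 = 58.5 - 36 = 22.5.
       U_Y = n1*n2 - U_X = 40 - 22.5 = 17.5.
Step 4: Ties are present, so use the tie-corrected normal approximation (with continuity correction) for the p-value.
Step 5: p-value = 0.769390; compare to alpha = 0.05. fail to reject H0.

U_X = 22.5, p = 0.769390, fail to reject H0 at alpha = 0.05.


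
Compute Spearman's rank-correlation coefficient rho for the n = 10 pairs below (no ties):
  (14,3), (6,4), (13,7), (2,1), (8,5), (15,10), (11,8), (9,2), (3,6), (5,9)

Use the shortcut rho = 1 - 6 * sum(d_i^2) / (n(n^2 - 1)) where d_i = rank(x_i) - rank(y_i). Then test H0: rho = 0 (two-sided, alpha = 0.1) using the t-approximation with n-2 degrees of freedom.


Step 1: Rank x and y separately (midranks; no ties here).
rank(x): 14->9, 6->4, 13->8, 2->1, 8->5, 15->10, 11->7, 9->6, 3->2, 5->3
rank(y): 3->3, 4->4, 7->7, 1->1, 5->5, 10->10, 8->8, 2->2, 6->6, 9->9
Step 2: d_i = R_x(i) - R_y(i); compute d_i^2.
  (9-3)^2=36, (4-4)^2=0, (8-7)^2=1, (1-1)^2=0, (5-5)^2=0, (10-10)^2=0, (7-8)^2=1, (6-2)^2=16, (2-6)^2=16, (3-9)^2=36
sum(d^2) = 106.
Step 3: rho = 1 - 6*106 / (10*(10^2 - 1)) = 1 - 636/990 = 0.357576.
Step 4: Under H0, t = rho * sqrt((n-2)/(1-rho^2)) = 1.0830 ~ t(8).
Step 5: Two-sided p-value from the t-distribution with 8 df = 0.310376.
Step 6: alpha = 0.1. fail to reject H0.

rho = 0.3576, p = 0.310376, fail to reject H0 at alpha = 0.1.


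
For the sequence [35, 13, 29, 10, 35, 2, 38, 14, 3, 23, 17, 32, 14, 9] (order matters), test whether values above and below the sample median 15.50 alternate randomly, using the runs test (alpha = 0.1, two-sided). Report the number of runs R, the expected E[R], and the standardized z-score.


Step 1: Compute median = 15.50; label A = above, B = below.
Labels in order: ABABABABBAAABB  (n_A = 7, n_B = 7)
Step 2: Count runs R = 10.
Step 3: Under H0 (random ordering), E[R] = 2*n_A*n_B/(n_A+n_B) + 1 = 2*7*7/14 + 1 = 8.0000.
        Var[R] = 2*n_A*n_B*(2*n_A*n_B - n_A - n_B) / ((n_A+n_B)^2 * (n_A+n_B-1)) = 8232/2548 = 3.2308.
        SD[R] = 1.7974.
Step 4: Continuity-corrected z = (R - 0.5 - E[R]) / SD[R] = (10 - 0.5 - 8.0000) / 1.7974 = 0.8345.
Step 5: Two-sided p-value via normal approximation = 2*(1 - Phi(|z|)) = 0.403986.
Step 6: alpha = 0.1. fail to reject H0.

R = 10, z = 0.8345, p = 0.403986, fail to reject H0.


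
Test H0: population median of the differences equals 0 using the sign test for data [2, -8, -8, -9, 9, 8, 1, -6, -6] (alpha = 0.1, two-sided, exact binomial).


Step 1: Discard zero differences. Original n = 9; n_eff = number of nonzero differences = 9.
Nonzero differences (with sign): +2, -8, -8, -9, +9, +8, +1, -6, -6
Step 2: Count signs: positive = 4, negative = 5.
Step 3: Under H0: P(positive) = 0.5, so the number of positives S ~ Bin(9, 0.5).
Step 4: Two-sided exact p-value = sum of Bin(9,0.5) probabilities at or below the observed probability = 1.000000.
Step 5: alpha = 0.1. fail to reject H0.

n_eff = 9, pos = 4, neg = 5, p = 1.000000, fail to reject H0.


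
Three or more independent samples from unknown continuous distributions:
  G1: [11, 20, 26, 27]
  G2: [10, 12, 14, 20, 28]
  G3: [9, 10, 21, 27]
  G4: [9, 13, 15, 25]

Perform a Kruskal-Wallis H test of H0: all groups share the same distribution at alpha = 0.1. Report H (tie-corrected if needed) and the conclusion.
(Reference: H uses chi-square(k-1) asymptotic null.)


Step 1: Combine all N = 17 observations and assign midranks.
sorted (value, group, rank): (9,G3,1.5), (9,G4,1.5), (10,G2,3.5), (10,G3,3.5), (11,G1,5), (12,G2,6), (13,G4,7), (14,G2,8), (15,G4,9), (20,G1,10.5), (20,G2,10.5), (21,G3,12), (25,G4,13), (26,G1,14), (27,G1,15.5), (27,G3,15.5), (28,G2,17)
Step 2: Sum ranks within each group.
R_1 = 45 (n_1 = 4)
R_2 = 45 (n_2 = 5)
R_3 = 32.5 (n_3 = 4)
R_4 = 30.5 (n_4 = 4)
Step 3: H = 12/(N(N+1)) * sum(R_i^2/n_i) - 3(N+1)
     = 12/(17*18) * (45^2/4 + 45^2/5 + 32.5^2/4 + 30.5^2/4) - 3*18
     = 0.039216 * 1407.88 - 54
     = 1.210784.
Step 4: Ties present; correction factor C = 1 - 24/(17^3 - 17) = 0.995098. Corrected H = 1.210784 / 0.995098 = 1.216749.
Step 5: Under H0, H ~ chi^2(3); p-value = 0.748990.
Step 6: alpha = 0.1. fail to reject H0.

H = 1.2167, df = 3, p = 0.748990, fail to reject H0.


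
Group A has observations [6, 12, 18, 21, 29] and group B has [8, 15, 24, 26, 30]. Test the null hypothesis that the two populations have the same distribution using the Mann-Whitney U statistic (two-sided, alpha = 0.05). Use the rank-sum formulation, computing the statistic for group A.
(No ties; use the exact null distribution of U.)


Step 1: Combine and sort all 10 observations; assign midranks.
sorted (value, group): (6,X), (8,Y), (12,X), (15,Y), (18,X), (21,X), (24,Y), (26,Y), (29,X), (30,Y)
ranks: 6->1, 8->2, 12->3, 15->4, 18->5, 21->6, 24->7, 26->8, 29->9, 30->10
Step 2: Rank sum for X: R1 = 1 + 3 + 5 + 6 + 9 = 24.
Step 3: U_X = R1 - n1(n1+1)/2 = 24 - 5*6/2 = 24 - 15 = 9.
       U_Y = n1*n2 - U_X = 25 - 9 = 16.
Step 4: No ties, so the exact null distribution of U (based on enumerating the C(10,5) = 252 equally likely rank assignments) gives the two-sided p-value.
Step 5: p-value = 0.547619; compare to alpha = 0.05. fail to reject H0.

U_X = 9, p = 0.547619, fail to reject H0 at alpha = 0.05.


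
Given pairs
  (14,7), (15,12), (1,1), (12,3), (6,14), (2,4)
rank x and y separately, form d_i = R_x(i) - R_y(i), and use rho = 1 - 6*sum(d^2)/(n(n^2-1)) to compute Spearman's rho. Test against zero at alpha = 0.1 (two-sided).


Step 1: Rank x and y separately (midranks; no ties here).
rank(x): 14->5, 15->6, 1->1, 12->4, 6->3, 2->2
rank(y): 7->4, 12->5, 1->1, 3->2, 14->6, 4->3
Step 2: d_i = R_x(i) - R_y(i); compute d_i^2.
  (5-4)^2=1, (6-5)^2=1, (1-1)^2=0, (4-2)^2=4, (3-6)^2=9, (2-3)^2=1
sum(d^2) = 16.
Step 3: rho = 1 - 6*16 / (6*(6^2 - 1)) = 1 - 96/210 = 0.542857.
Step 4: Under H0, t = rho * sqrt((n-2)/(1-rho^2)) = 1.2928 ~ t(4).
Step 5: Two-sided p-value from the t-distribution with 4 df = 0.265703.
Step 6: alpha = 0.1. fail to reject H0.

rho = 0.5429, p = 0.265703, fail to reject H0 at alpha = 0.1.


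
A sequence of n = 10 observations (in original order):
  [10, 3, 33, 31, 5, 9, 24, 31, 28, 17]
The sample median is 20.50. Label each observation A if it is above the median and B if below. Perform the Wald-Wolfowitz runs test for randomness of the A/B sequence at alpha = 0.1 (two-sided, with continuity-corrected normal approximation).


Step 1: Compute median = 20.50; label A = above, B = below.
Labels in order: BBAABBAAAB  (n_A = 5, n_B = 5)
Step 2: Count runs R = 5.
Step 3: Under H0 (random ordering), E[R] = 2*n_A*n_B/(n_A+n_B) + 1 = 2*5*5/10 + 1 = 6.0000.
        Var[R] = 2*n_A*n_B*(2*n_A*n_B - n_A - n_B) / ((n_A+n_B)^2 * (n_A+n_B-1)) = 2000/900 = 2.2222.
        SD[R] = 1.4907.
Step 4: Continuity-corrected z = (R + 0.5 - E[R]) / SD[R] = (5 + 0.5 - 6.0000) / 1.4907 = -0.3354.
Step 5: Two-sided p-value via normal approximation = 2*(1 - Phi(|z|)) = 0.737316.
Step 6: alpha = 0.1. fail to reject H0.

R = 5, z = -0.3354, p = 0.737316, fail to reject H0.


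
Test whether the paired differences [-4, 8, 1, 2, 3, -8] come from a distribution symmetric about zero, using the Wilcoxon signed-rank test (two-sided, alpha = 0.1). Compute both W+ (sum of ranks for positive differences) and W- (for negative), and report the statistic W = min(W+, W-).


Step 1: Drop any zero differences (none here) and take |d_i|.
|d| = [4, 8, 1, 2, 3, 8]
Step 2: Midrank |d_i| (ties get averaged ranks).
ranks: |4|->4, |8|->5.5, |1|->1, |2|->2, |3|->3, |8|->5.5
Step 3: Attach original signs; sum ranks with positive sign and with negative sign.
W+ = 5.5 + 1 + 2 + 3 = 11.5
W- = 4 + 5.5 = 9.5
(Check: W+ + W- = 21 should equal n(n+1)/2 = 21.)
Step 4: Test statistic W = min(W+, W-) = 9.5.
Step 5: Ties in |d|, so use the tie-corrected normal approximation.
        E[W] = n(n+1)/4 = 6*7/4 = 10.5.
        Tie groups: |d|=8 (t=2); sum(t^3 - t) = 6.
        Var[W] = n(n+1)(2n+1)/24 - sum(t^3-t)/48 = 546/24 - 6/48 = 22.625.
        z = (W - E[W]) / sqrt(Var[W]) = (9.5 - 10.5) / 4.7566 = -0.2102.
        Two-sided p = 2*Phi(z) = 0.833484.
Step 6: alpha = 0.1. fail to reject H0.

W+ = 11.5, W- = 9.5, W = min = 9.5, p = 0.833484, fail to reject H0.


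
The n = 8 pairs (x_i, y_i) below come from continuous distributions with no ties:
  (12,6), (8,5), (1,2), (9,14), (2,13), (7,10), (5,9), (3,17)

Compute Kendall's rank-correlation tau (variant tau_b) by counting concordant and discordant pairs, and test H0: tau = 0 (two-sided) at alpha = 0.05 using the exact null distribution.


Step 1: Enumerate the 28 unordered pairs (i,j) with i<j and classify each by sign(x_j-x_i) * sign(y_j-y_i).
  (1,2):dx=-4,dy=-1->C; (1,3):dx=-11,dy=-4->C; (1,4):dx=-3,dy=+8->D; (1,5):dx=-10,dy=+7->D
  (1,6):dx=-5,dy=+4->D; (1,7):dx=-7,dy=+3->D; (1,8):dx=-9,dy=+11->D; (2,3):dx=-7,dy=-3->C
  (2,4):dx=+1,dy=+9->C; (2,5):dx=-6,dy=+8->D; (2,6):dx=-1,dy=+5->D; (2,7):dx=-3,dy=+4->D
  (2,8):dx=-5,dy=+12->D; (3,4):dx=+8,dy=+12->C; (3,5):dx=+1,dy=+11->C; (3,6):dx=+6,dy=+8->C
  (3,7):dx=+4,dy=+7->C; (3,8):dx=+2,dy=+15->C; (4,5):dx=-7,dy=-1->C; (4,6):dx=-2,dy=-4->C
  (4,7):dx=-4,dy=-5->C; (4,8):dx=-6,dy=+3->D; (5,6):dx=+5,dy=-3->D; (5,7):dx=+3,dy=-4->D
  (5,8):dx=+1,dy=+4->C; (6,7):dx=-2,dy=-1->C; (6,8):dx=-4,dy=+7->D; (7,8):dx=-2,dy=+8->D
Step 2: C = 14, D = 14, total pairs = 28.
Step 3: tau = (C - D)/(n(n-1)/2) = (14 - 14)/28 = 0.000000.
Step 4: Exact two-sided p-value (enumerate n! = 40320 permutations of y under H0): p = 1.000000.
Step 5: alpha = 0.05. fail to reject H0.

tau_b = 0.0000 (C=14, D=14), p = 1.000000, fail to reject H0.


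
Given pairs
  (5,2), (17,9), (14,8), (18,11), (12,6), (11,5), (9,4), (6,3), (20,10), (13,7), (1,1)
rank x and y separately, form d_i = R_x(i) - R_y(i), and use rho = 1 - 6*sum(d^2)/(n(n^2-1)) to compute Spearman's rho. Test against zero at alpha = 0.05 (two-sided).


Step 1: Rank x and y separately (midranks; no ties here).
rank(x): 5->2, 17->9, 14->8, 18->10, 12->6, 11->5, 9->4, 6->3, 20->11, 13->7, 1->1
rank(y): 2->2, 9->9, 8->8, 11->11, 6->6, 5->5, 4->4, 3->3, 10->10, 7->7, 1->1
Step 2: d_i = R_x(i) - R_y(i); compute d_i^2.
  (2-2)^2=0, (9-9)^2=0, (8-8)^2=0, (10-11)^2=1, (6-6)^2=0, (5-5)^2=0, (4-4)^2=0, (3-3)^2=0, (11-10)^2=1, (7-7)^2=0, (1-1)^2=0
sum(d^2) = 2.
Step 3: rho = 1 - 6*2 / (11*(11^2 - 1)) = 1 - 12/1320 = 0.990909.
Step 4: Under H0, t = rho * sqrt((n-2)/(1-rho^2)) = 22.0966 ~ t(9).
Step 5: Two-sided p-value from the t-distribution with 9 df = 0.000000.
Step 6: alpha = 0.05. reject H0.

rho = 0.9909, p = 0.000000, reject H0 at alpha = 0.05.


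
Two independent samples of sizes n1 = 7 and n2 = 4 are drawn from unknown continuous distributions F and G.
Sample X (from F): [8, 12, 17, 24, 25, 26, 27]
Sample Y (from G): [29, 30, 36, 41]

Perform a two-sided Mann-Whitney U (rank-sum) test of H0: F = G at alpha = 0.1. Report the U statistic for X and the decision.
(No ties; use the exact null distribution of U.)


Step 1: Combine and sort all 11 observations; assign midranks.
sorted (value, group): (8,X), (12,X), (17,X), (24,X), (25,X), (26,X), (27,X), (29,Y), (30,Y), (36,Y), (41,Y)
ranks: 8->1, 12->2, 17->3, 24->4, 25->5, 26->6, 27->7, 29->8, 30->9, 36->10, 41->11
Step 2: Rank sum for X: R1 = 1 + 2 + 3 + 4 + 5 + 6 + 7 = 28.
Step 3: U_X = R1 - n1(n1+1)/2 = 28 - 7*8/2 = 28 - 28 = 0.
       U_Y = n1*n2 - U_X = 28 - 0 = 28.
Step 4: No ties, so the exact null distribution of U (based on enumerating the C(11,7) = 330 equally likely rank assignments) gives the two-sided p-value.
Step 5: p-value = 0.006061; compare to alpha = 0.1. reject H0.

U_X = 0, p = 0.006061, reject H0 at alpha = 0.1.


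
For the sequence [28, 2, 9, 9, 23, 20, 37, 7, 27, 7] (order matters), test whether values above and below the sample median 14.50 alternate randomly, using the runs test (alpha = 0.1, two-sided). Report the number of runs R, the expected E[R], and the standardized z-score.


Step 1: Compute median = 14.50; label A = above, B = below.
Labels in order: ABBBAAABAB  (n_A = 5, n_B = 5)
Step 2: Count runs R = 6.
Step 3: Under H0 (random ordering), E[R] = 2*n_A*n_B/(n_A+n_B) + 1 = 2*5*5/10 + 1 = 6.0000.
        Var[R] = 2*n_A*n_B*(2*n_A*n_B - n_A - n_B) / ((n_A+n_B)^2 * (n_A+n_B-1)) = 2000/900 = 2.2222.
        SD[R] = 1.4907.
Step 4: R = E[R], so z = 0 with no continuity correction.
Step 5: Two-sided p-value via normal approximation = 2*(1 - Phi(|z|)) = 1.000000.
Step 6: alpha = 0.1. fail to reject H0.

R = 6, z = 0.0000, p = 1.000000, fail to reject H0.


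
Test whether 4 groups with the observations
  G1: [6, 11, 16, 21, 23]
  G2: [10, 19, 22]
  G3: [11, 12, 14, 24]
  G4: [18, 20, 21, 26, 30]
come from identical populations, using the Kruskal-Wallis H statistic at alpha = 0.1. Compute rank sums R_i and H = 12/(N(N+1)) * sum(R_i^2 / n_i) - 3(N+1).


Step 1: Combine all N = 17 observations and assign midranks.
sorted (value, group, rank): (6,G1,1), (10,G2,2), (11,G1,3.5), (11,G3,3.5), (12,G3,5), (14,G3,6), (16,G1,7), (18,G4,8), (19,G2,9), (20,G4,10), (21,G1,11.5), (21,G4,11.5), (22,G2,13), (23,G1,14), (24,G3,15), (26,G4,16), (30,G4,17)
Step 2: Sum ranks within each group.
R_1 = 37 (n_1 = 5)
R_2 = 24 (n_2 = 3)
R_3 = 29.5 (n_3 = 4)
R_4 = 62.5 (n_4 = 5)
Step 3: H = 12/(N(N+1)) * sum(R_i^2/n_i) - 3(N+1)
     = 12/(17*18) * (37^2/5 + 24^2/3 + 29.5^2/4 + 62.5^2/5) - 3*18
     = 0.039216 * 1464.61 - 54
     = 3.435784.
Step 4: Ties present; correction factor C = 1 - 12/(17^3 - 17) = 0.997549. Corrected H = 3.435784 / 0.997549 = 3.444226.
Step 5: Under H0, H ~ chi^2(3); p-value = 0.328068.
Step 6: alpha = 0.1. fail to reject H0.

H = 3.4442, df = 3, p = 0.328068, fail to reject H0.


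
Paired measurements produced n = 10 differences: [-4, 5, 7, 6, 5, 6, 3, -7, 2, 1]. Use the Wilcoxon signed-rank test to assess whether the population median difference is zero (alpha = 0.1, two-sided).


Step 1: Drop any zero differences (none here) and take |d_i|.
|d| = [4, 5, 7, 6, 5, 6, 3, 7, 2, 1]
Step 2: Midrank |d_i| (ties get averaged ranks).
ranks: |4|->4, |5|->5.5, |7|->9.5, |6|->7.5, |5|->5.5, |6|->7.5, |3|->3, |7|->9.5, |2|->2, |1|->1
Step 3: Attach original signs; sum ranks with positive sign and with negative sign.
W+ = 5.5 + 9.5 + 7.5 + 5.5 + 7.5 + 3 + 2 + 1 = 41.5
W- = 4 + 9.5 = 13.5
(Check: W+ + W- = 55 should equal n(n+1)/2 = 55.)
Step 4: Test statistic W = min(W+, W-) = 13.5.
Step 5: Ties in |d|, so use the tie-corrected normal approximation.
        E[W] = n(n+1)/4 = 10*11/4 = 27.5.
        Tie groups: |d|=5 (t=2), |d|=6 (t=2), |d|=7 (t=2); sum(t^3 - t) = 18.
        Var[W] = n(n+1)(2n+1)/24 - sum(t^3-t)/48 = 2310/24 - 18/48 = 95.875.
        z = (W - E[W]) / sqrt(Var[W]) = (13.5 - 27.5) / 9.7916 = -1.4298.
        Two-sided p = 2*Phi(z) = 0.152774.
Step 6: alpha = 0.1. fail to reject H0.

W+ = 41.5, W- = 13.5, W = min = 13.5, p = 0.152774, fail to reject H0.


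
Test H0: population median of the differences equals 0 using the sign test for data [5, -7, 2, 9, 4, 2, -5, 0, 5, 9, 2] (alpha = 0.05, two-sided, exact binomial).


Step 1: Discard zero differences. Original n = 11; n_eff = number of nonzero differences = 10.
Nonzero differences (with sign): +5, -7, +2, +9, +4, +2, -5, +5, +9, +2
Step 2: Count signs: positive = 8, negative = 2.
Step 3: Under H0: P(positive) = 0.5, so the number of positives S ~ Bin(10, 0.5).
Step 4: Two-sided exact p-value = sum of Bin(10,0.5) probabilities at or below the observed probability = 0.109375.
Step 5: alpha = 0.05. fail to reject H0.

n_eff = 10, pos = 8, neg = 2, p = 0.109375, fail to reject H0.


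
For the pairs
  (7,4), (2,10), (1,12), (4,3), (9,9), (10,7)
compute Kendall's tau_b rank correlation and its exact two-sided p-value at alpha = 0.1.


Step 1: Enumerate the 15 unordered pairs (i,j) with i<j and classify each by sign(x_j-x_i) * sign(y_j-y_i).
  (1,2):dx=-5,dy=+6->D; (1,3):dx=-6,dy=+8->D; (1,4):dx=-3,dy=-1->C; (1,5):dx=+2,dy=+5->C
  (1,6):dx=+3,dy=+3->C; (2,3):dx=-1,dy=+2->D; (2,4):dx=+2,dy=-7->D; (2,5):dx=+7,dy=-1->D
  (2,6):dx=+8,dy=-3->D; (3,4):dx=+3,dy=-9->D; (3,5):dx=+8,dy=-3->D; (3,6):dx=+9,dy=-5->D
  (4,5):dx=+5,dy=+6->C; (4,6):dx=+6,dy=+4->C; (5,6):dx=+1,dy=-2->D
Step 2: C = 5, D = 10, total pairs = 15.
Step 3: tau = (C - D)/(n(n-1)/2) = (5 - 10)/15 = -0.333333.
Step 4: Exact two-sided p-value (enumerate n! = 720 permutations of y under H0): p = 0.469444.
Step 5: alpha = 0.1. fail to reject H0.

tau_b = -0.3333 (C=5, D=10), p = 0.469444, fail to reject H0.


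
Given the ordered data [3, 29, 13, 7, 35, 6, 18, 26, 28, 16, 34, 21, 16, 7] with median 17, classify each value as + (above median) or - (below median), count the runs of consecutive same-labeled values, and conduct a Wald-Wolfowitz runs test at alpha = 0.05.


Step 1: Compute median = 17; label A = above, B = below.
Labels in order: BABBABAAABAABB  (n_A = 7, n_B = 7)
Step 2: Count runs R = 9.
Step 3: Under H0 (random ordering), E[R] = 2*n_A*n_B/(n_A+n_B) + 1 = 2*7*7/14 + 1 = 8.0000.
        Var[R] = 2*n_A*n_B*(2*n_A*n_B - n_A - n_B) / ((n_A+n_B)^2 * (n_A+n_B-1)) = 8232/2548 = 3.2308.
        SD[R] = 1.7974.
Step 4: Continuity-corrected z = (R - 0.5 - E[R]) / SD[R] = (9 - 0.5 - 8.0000) / 1.7974 = 0.2782.
Step 5: Two-sided p-value via normal approximation = 2*(1 - Phi(|z|)) = 0.780879.
Step 6: alpha = 0.05. fail to reject H0.

R = 9, z = 0.2782, p = 0.780879, fail to reject H0.


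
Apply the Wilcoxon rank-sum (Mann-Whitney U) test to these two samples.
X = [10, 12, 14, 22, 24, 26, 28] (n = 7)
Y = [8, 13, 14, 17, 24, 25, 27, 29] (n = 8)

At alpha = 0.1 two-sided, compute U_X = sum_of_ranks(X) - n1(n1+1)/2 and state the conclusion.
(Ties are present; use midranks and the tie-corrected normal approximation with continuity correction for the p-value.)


Step 1: Combine and sort all 15 observations; assign midranks.
sorted (value, group): (8,Y), (10,X), (12,X), (13,Y), (14,X), (14,Y), (17,Y), (22,X), (24,X), (24,Y), (25,Y), (26,X), (27,Y), (28,X), (29,Y)
ranks: 8->1, 10->2, 12->3, 13->4, 14->5.5, 14->5.5, 17->7, 22->8, 24->9.5, 24->9.5, 25->11, 26->12, 27->13, 28->14, 29->15
Step 2: Rank sum for X: R1 = 2 + 3 + 5.5 + 8 + 9.5 + 12 + 14 = 54.
Step 3: U_X = R1 - n1(n1+1)/2 = 54 - 7*8/2 = 54 - 28 = 26.
       U_Y = n1*n2 - U_X = 56 - 26 = 30.
Step 4: Ties are present, so use the tie-corrected normal approximation (with continuity correction) for the p-value.
Step 5: p-value = 0.861942; compare to alpha = 0.1. fail to reject H0.

U_X = 26, p = 0.861942, fail to reject H0 at alpha = 0.1.


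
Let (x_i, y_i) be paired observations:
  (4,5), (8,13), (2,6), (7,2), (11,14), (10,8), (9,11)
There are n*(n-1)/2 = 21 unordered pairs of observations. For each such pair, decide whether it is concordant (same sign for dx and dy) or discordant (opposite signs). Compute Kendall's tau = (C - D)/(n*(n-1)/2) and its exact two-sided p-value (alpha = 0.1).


Step 1: Enumerate the 21 unordered pairs (i,j) with i<j and classify each by sign(x_j-x_i) * sign(y_j-y_i).
  (1,2):dx=+4,dy=+8->C; (1,3):dx=-2,dy=+1->D; (1,4):dx=+3,dy=-3->D; (1,5):dx=+7,dy=+9->C
  (1,6):dx=+6,dy=+3->C; (1,7):dx=+5,dy=+6->C; (2,3):dx=-6,dy=-7->C; (2,4):dx=-1,dy=-11->C
  (2,5):dx=+3,dy=+1->C; (2,6):dx=+2,dy=-5->D; (2,7):dx=+1,dy=-2->D; (3,4):dx=+5,dy=-4->D
  (3,5):dx=+9,dy=+8->C; (3,6):dx=+8,dy=+2->C; (3,7):dx=+7,dy=+5->C; (4,5):dx=+4,dy=+12->C
  (4,6):dx=+3,dy=+6->C; (4,7):dx=+2,dy=+9->C; (5,6):dx=-1,dy=-6->C; (5,7):dx=-2,dy=-3->C
  (6,7):dx=-1,dy=+3->D
Step 2: C = 15, D = 6, total pairs = 21.
Step 3: tau = (C - D)/(n(n-1)/2) = (15 - 6)/21 = 0.428571.
Step 4: Exact two-sided p-value (enumerate n! = 5040 permutations of y under H0): p = 0.238889.
Step 5: alpha = 0.1. fail to reject H0.

tau_b = 0.4286 (C=15, D=6), p = 0.238889, fail to reject H0.


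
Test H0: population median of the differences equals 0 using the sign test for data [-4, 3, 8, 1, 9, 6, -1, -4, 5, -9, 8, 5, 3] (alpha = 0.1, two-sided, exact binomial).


Step 1: Discard zero differences. Original n = 13; n_eff = number of nonzero differences = 13.
Nonzero differences (with sign): -4, +3, +8, +1, +9, +6, -1, -4, +5, -9, +8, +5, +3
Step 2: Count signs: positive = 9, negative = 4.
Step 3: Under H0: P(positive) = 0.5, so the number of positives S ~ Bin(13, 0.5).
Step 4: Two-sided exact p-value = sum of Bin(13,0.5) probabilities at or below the observed probability = 0.266846.
Step 5: alpha = 0.1. fail to reject H0.

n_eff = 13, pos = 9, neg = 4, p = 0.266846, fail to reject H0.


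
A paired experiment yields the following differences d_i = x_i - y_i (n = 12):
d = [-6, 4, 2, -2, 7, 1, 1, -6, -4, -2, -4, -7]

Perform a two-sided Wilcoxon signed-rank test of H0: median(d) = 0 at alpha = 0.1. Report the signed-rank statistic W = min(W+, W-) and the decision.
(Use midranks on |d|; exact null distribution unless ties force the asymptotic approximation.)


Step 1: Drop any zero differences (none here) and take |d_i|.
|d| = [6, 4, 2, 2, 7, 1, 1, 6, 4, 2, 4, 7]
Step 2: Midrank |d_i| (ties get averaged ranks).
ranks: |6|->9.5, |4|->7, |2|->4, |2|->4, |7|->11.5, |1|->1.5, |1|->1.5, |6|->9.5, |4|->7, |2|->4, |4|->7, |7|->11.5
Step 3: Attach original signs; sum ranks with positive sign and with negative sign.
W+ = 7 + 4 + 11.5 + 1.5 + 1.5 = 25.5
W- = 9.5 + 4 + 9.5 + 7 + 4 + 7 + 11.5 = 52.5
(Check: W+ + W- = 78 should equal n(n+1)/2 = 78.)
Step 4: Test statistic W = min(W+, W-) = 25.5.
Step 5: Ties in |d|, so use the tie-corrected normal approximation.
        E[W] = n(n+1)/4 = 12*13/4 = 39.
        Tie groups: |d|=1 (t=2), |d|=2 (t=3), |d|=4 (t=3), |d|=6 (t=2), |d|=7 (t=2); sum(t^3 - t) = 66.
        Var[W] = n(n+1)(2n+1)/24 - sum(t^3-t)/48 = 3900/24 - 66/48 = 161.125.
        z = (W - E[W]) / sqrt(Var[W]) = (25.5 - 39) / 12.6935 = -1.0635.
        Two-sided p = 2*Phi(z) = 0.287539.
Step 6: alpha = 0.1. fail to reject H0.

W+ = 25.5, W- = 52.5, W = min = 25.5, p = 0.287539, fail to reject H0.


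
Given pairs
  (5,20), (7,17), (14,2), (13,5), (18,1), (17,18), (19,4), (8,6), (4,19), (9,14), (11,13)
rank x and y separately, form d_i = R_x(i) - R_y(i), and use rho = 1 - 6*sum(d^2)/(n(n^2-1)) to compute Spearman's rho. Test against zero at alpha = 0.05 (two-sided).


Step 1: Rank x and y separately (midranks; no ties here).
rank(x): 5->2, 7->3, 14->8, 13->7, 18->10, 17->9, 19->11, 8->4, 4->1, 9->5, 11->6
rank(y): 20->11, 17->8, 2->2, 5->4, 1->1, 18->9, 4->3, 6->5, 19->10, 14->7, 13->6
Step 2: d_i = R_x(i) - R_y(i); compute d_i^2.
  (2-11)^2=81, (3-8)^2=25, (8-2)^2=36, (7-4)^2=9, (10-1)^2=81, (9-9)^2=0, (11-3)^2=64, (4-5)^2=1, (1-10)^2=81, (5-7)^2=4, (6-6)^2=0
sum(d^2) = 382.
Step 3: rho = 1 - 6*382 / (11*(11^2 - 1)) = 1 - 2292/1320 = -0.736364.
Step 4: Under H0, t = rho * sqrt((n-2)/(1-rho^2)) = -3.2651 ~ t(9).
Step 5: Two-sided p-value from the t-distribution with 9 df = 0.009760.
Step 6: alpha = 0.05. reject H0.

rho = -0.7364, p = 0.009760, reject H0 at alpha = 0.05.
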